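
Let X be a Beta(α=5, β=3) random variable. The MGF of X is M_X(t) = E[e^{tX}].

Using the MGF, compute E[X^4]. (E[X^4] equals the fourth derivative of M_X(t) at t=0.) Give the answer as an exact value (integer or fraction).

E[X^4] = M^(4)(0) = 7/33

M_X(t) = ₁F₁(5; 8; t)
M^(4)(t) = 7*₁F₁(9; 12; t)/33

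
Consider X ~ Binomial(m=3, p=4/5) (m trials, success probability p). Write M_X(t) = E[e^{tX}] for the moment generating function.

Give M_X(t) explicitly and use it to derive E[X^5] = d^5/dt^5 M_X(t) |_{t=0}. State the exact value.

E[X^5] = M′′′′′(0) = 684/5

M_X(t) = (4*e^(t)/5 + 1/5)^3
M′(t) = 192*e^(3*t)/125 + 96*e^(2*t)/125 + 12*e^(t)/125
M′′(t) = 576*e^(3*t)/125 + 192*e^(2*t)/125 + 12*e^(t)/125
M′′′(t) = 1728*e^(3*t)/125 + 384*e^(2*t)/125 + 12*e^(t)/125
M′′′′(t) = 5184*e^(3*t)/125 + 768*e^(2*t)/125 + 12*e^(t)/125
M′′′′′(t) = 15552*e^(3*t)/125 + 1536*e^(2*t)/125 + 12*e^(t)/125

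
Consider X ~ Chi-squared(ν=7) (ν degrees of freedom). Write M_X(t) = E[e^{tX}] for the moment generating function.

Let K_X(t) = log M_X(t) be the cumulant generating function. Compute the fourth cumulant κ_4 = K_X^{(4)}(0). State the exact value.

M_X(t) = (1 - 2*t)^(-7/2)
K_X(t) = log M_X(t) = -7*log(1 - 2*t)/2
K^(4)(t) = 336/(16*t^4 - 32*t^3 + 24*t^2 - 8*t + 1)

κ_4 = K^(4)(0) = 336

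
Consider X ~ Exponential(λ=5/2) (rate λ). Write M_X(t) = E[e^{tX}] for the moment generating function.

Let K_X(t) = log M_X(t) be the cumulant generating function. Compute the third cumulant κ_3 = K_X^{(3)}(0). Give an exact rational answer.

M_X(t) = 5/(2*(5/2 - t))
K_X(t) = log M_X(t) = -log(5/2 - t) - log(2) + log(5)
K^(3)(t) = -16/(8*t^3 - 60*t^2 + 150*t - 125)

κ_3 = K^(3)(0) = 16/125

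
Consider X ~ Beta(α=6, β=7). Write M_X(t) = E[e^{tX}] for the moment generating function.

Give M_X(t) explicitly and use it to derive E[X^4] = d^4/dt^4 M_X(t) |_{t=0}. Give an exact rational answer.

M_X(t) = ₁F₁(6; 13; t)
D^4[M](t) = 9*₁F₁(10; 17; t)/130

E[X^4] = D^4[M](0) = 9/130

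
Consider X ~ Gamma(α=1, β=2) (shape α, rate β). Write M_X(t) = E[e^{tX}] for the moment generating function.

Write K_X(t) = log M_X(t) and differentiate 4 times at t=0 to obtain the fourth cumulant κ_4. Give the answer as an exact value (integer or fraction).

M_X(t) = 2/(2 - t)
K_X(t) = log M_X(t) = -log(2 - t) + log(2)
K′(t) = -1/(t - 2)
K′′(t) = 1/(t^2 - 4*t + 4)
K′′′(t) = -2/(t^3 - 6*t^2 + 12*t - 8)
K′′′′(t) = 6/(t^4 - 8*t^3 + 24*t^2 - 32*t + 16)

κ_4 = K′′′′(0) = 3/8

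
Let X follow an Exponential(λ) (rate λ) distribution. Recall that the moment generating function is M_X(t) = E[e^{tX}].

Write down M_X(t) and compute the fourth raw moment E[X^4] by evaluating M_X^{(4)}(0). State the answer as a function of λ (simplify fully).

M_X(t) = λ/(λ - t)
M′(t) = λ/(λ^2 - 2*λ*t + t^2)
M′′(t) = -2*λ/(-λ^3 + 3*λ^2*t - 3*λ*t^2 + t^3)
M′′′(t) = 6*λ/(λ^4 - 4*λ^3*t + 6*λ^2*t^2 - 4*λ*t^3 + t^4)
M′′′′(t) = -24*λ/(-λ^5 + 5*λ^4*t - 10*λ^3*t^2 + 10*λ^2*t^3 - 5*λ*t^4 + t^5)

E[X^4] = M′′′′(0) = 24/λ^4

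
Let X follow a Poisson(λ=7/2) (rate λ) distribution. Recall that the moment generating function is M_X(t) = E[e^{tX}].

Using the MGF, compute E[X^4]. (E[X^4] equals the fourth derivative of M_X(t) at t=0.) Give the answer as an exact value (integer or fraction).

M_X(t) = e^(7*e^(t)/2 - 7/2)
dM/dt = 7*e^(-7/2)*e^(t)*e^(7*e^(t)/2)/2
d^2M/dt^2 = (49*e^(2*t)*e^(7*e^(t)/2) + 14*e^(t)*e^(7*e^(t)/2))*e^(-7/2)/4
d^3M/dt^3 = (343*e^(3*t)*e^(7*e^(t)/2) + 294*e^(2*t)*e^(7*e^(t)/2) + 28*e^(t)*e^(7*e^(t)/2))*e^(-7/2)/8
d^4M/dt^4 = (2401*e^(4*t)*e^(7*e^(t)/2) + 4116*e^(3*t)*e^(7*e^(t)/2) + 1372*e^(2*t)*e^(7*e^(t)/2) + 56*e^(t)*e^(7*e^(t)/2))*e^(-7/2)/16

E[X^4] = d^4M/dt^4 |_{t=0} = 7945/16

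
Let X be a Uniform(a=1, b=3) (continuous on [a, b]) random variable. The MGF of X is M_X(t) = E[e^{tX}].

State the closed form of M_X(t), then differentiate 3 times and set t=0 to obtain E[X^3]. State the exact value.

E[X^3] = d^3M/dt^3 |_{t=0} = 10

M_X(t) = (e^(3*t) - e^(t))/(2*t)
dM/dt = (3*t*e^(3*t) - t*e^(t) - e^(3*t) + e^(t))/(2*t^2)
d^2M/dt^2 = (9*t^2*e^(3*t) - t^2*e^(t) - 6*t*e^(3*t) + 2*t*e^(t) + 2*e^(3*t) - 2*e^(t))/(2*t^3)
d^3M/dt^3 = (27*t^3*e^(3*t) - t^3*e^(t) - 27*t^2*e^(3*t) + 3*t^2*e^(t) + 18*t*e^(3*t) - 6*t*e^(t) - 6*e^(3*t) + 6*e^(t))/(2*t^4)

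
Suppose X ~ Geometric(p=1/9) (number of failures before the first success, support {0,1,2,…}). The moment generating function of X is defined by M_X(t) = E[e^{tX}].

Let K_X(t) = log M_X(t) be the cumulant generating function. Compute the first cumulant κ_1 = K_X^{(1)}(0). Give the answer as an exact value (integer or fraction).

κ_1 = K^(1)(0) = 8

M_X(t) = 1/(9*(1 - 8*e^(t)/9))
K_X(t) = log M_X(t) = -log(1 - 8*e^(t)/9) - 2*log(3)
K^(1)(t) = -8*e^(t)/(8*e^(t) - 9)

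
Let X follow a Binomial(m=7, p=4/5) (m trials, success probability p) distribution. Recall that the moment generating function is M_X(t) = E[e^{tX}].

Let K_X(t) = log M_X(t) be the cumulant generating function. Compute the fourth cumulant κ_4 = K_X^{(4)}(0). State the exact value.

M_X(t) = (4*e^(t)/5 + 1/5)^7
K_X(t) = log M_X(t) = 7*log(4*e^(t)/5 + 1/5)
K^(4)(t) = (448*e^(3*t) - 448*e^(2*t) + 28*e^(t))/(256*e^(4*t) + 256*e^(3*t) + 96*e^(2*t) + 16*e^(t) + 1)

κ_4 = K^(4)(0) = 28/625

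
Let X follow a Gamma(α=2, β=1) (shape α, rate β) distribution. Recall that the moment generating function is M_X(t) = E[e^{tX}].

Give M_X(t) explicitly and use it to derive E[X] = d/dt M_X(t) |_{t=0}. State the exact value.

M_X(t) = (1 - t)^(-2)
M^(1)(t) = -2/(t^3 - 3*t^2 + 3*t - 1)

E[X] = M^(1)(0) = 2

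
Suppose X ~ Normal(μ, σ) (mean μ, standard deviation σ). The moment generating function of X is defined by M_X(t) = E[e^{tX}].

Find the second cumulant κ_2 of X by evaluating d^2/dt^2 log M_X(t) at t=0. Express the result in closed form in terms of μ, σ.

M_X(t) = e^(μ*t + σ^2*t^2/2)
K_X(t) = log M_X(t) = μ*t + σ^2*t^2/2
K′(t) = μ + σ^2*t
K′′(t) = σ^2

κ_2 = K′′(0) = σ^2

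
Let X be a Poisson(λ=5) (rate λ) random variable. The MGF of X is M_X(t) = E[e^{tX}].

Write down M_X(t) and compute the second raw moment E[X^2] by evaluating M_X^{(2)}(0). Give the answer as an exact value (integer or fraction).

E[X^2] = D^2[M](0) = 30

M_X(t) = e^(5*e^(t) - 5)
D^2[M](t) = (25*e^(2*t)*e^(5*e^(t)) + 5*e^(t)*e^(5*e^(t)))*e^(-5)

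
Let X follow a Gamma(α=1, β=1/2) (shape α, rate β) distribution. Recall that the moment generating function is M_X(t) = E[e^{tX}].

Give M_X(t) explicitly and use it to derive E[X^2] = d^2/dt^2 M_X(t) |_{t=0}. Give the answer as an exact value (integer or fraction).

M_X(t) = 1/(2*(1/2 - t))
M^(2)(t) = -8/(8*t^3 - 12*t^2 + 6*t - 1)

E[X^2] = M^(2)(0) = 8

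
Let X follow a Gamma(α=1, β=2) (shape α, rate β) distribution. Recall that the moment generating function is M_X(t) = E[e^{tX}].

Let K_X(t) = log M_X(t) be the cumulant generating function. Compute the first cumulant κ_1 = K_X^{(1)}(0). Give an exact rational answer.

κ_1 = K′(0) = 1/2

M_X(t) = 2/(2 - t)
K_X(t) = log M_X(t) = -log(2 - t) + log(2)
K′(t) = -1/(t - 2)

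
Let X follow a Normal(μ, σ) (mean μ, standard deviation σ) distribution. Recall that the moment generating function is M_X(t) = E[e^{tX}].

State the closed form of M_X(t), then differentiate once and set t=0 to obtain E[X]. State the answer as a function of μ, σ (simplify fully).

E[X] = M^(1)(0) = μ

M_X(t) = e^(μ*t + σ^2*t^2/2)
M^(1)(t) = μ*e^(μ*t)*e^(σ^2*t^2/2) + σ^2*t*e^(μ*t)*e^(σ^2*t^2/2)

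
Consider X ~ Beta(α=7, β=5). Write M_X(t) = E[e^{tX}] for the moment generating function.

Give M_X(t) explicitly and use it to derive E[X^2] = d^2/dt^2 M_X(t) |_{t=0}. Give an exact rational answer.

E[X^2] = D^2[M](0) = 14/39

M_X(t) = ₁F₁(7; 12; t)
D^2[M](t) = 14*₁F₁(9; 14; t)/39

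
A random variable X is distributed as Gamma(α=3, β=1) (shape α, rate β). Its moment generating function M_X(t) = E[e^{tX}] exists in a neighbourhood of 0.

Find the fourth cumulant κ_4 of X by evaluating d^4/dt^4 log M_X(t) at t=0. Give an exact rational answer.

M_X(t) = (1 - t)^(-3)
K_X(t) = log M_X(t) = -3*log(1 - t)
dK/dt = -3/(t - 1)
d^2K/dt^2 = 3/(t^2 - 2*t + 1)
d^3K/dt^3 = -6/(t^3 - 3*t^2 + 3*t - 1)
d^4K/dt^4 = 18/(t^4 - 4*t^3 + 6*t^2 - 4*t + 1)

κ_4 = d^4K/dt^4 |_{t=0} = 18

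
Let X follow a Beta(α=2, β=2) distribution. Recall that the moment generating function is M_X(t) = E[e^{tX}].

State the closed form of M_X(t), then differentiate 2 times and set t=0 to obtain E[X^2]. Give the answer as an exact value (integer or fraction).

E[X^2] = D^2[M](0) = 3/10

M_X(t) = ₁F₁(2; 4; t)
D^2[M](t) = 3*₁F₁(4; 6; t)/10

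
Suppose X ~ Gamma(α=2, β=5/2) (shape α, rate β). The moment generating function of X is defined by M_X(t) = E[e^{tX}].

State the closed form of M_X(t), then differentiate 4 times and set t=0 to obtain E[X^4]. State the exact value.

E[X^4] = D^4[M](0) = 384/125

M_X(t) = 25/(4*(5/2 - t)^2)
D^4[M](t) = 48000/(64*t^6 - 960*t^5 + 6000*t^4 - 20000*t^3 + 37500*t^2 - 37500*t + 15625)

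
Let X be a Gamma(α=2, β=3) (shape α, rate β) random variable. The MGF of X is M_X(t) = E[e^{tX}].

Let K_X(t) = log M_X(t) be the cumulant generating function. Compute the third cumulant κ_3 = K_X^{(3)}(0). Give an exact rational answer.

κ_3 = D^3[K](0) = 4/27

M_X(t) = 9/(3 - t)^2
K_X(t) = log M_X(t) = -2*log(3 - t) + 2*log(3)
D^3[K](t) = -4/(t^3 - 9*t^2 + 27*t - 27)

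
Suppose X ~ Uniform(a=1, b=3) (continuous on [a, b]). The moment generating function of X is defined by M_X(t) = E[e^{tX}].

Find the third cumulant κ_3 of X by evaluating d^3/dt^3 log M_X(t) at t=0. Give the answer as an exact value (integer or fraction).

κ_3 = K′′′(0) = 0

M_X(t) = (e^(3*t) - e^(t))/(2*t)
K_X(t) = log M_X(t) = -log(t) + log(e^(3*t) - e^(t)) - log(2)
K′(t) = (3*t*e^(2*t) - t - e^(2*t) + 1)/(t*e^(2*t) - t)
K′′(t) = (-4*t^2*e^(2*t) + e^(4*t) - 2*e^(2*t) + 1)/(t^2*e^(4*t) - 2*t^2*e^(2*t) + t^2)
K′′′(t) = (8*t^3*e^(4*t) + 8*t^3*e^(2*t) - 2*e^(6*t) + 6*e^(4*t) - 6*e^(2*t) + 2)/(t^3*e^(6*t) - 3*t^3*e^(4*t) + 3*t^3*e^(2*t) - t^3)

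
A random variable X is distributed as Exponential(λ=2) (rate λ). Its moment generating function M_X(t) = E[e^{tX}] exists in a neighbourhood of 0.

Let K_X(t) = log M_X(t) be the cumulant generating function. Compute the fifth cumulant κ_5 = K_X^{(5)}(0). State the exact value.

κ_5 = K^(5)(0) = 3/4

M_X(t) = 2/(2 - t)
K_X(t) = log M_X(t) = -log(2 - t) + log(2)
K^(5)(t) = -24/(t^5 - 10*t^4 + 40*t^3 - 80*t^2 + 80*t - 32)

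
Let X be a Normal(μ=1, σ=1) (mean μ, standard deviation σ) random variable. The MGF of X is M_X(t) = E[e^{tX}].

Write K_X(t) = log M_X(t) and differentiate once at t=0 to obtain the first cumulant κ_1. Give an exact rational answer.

M_X(t) = e^(t^2/2 + t)
K_X(t) = log M_X(t) = t^2/2 + t
D[K](t) = t + 1

κ_1 = D[K](0) = 1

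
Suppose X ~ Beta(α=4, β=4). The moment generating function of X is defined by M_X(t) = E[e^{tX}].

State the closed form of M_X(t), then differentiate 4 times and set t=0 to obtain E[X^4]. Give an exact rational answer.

M_X(t) = ₁F₁(4; 8; t)
D^4[M](t) = 7*₁F₁(8; 12; t)/66

E[X^4] = D^4[M](0) = 7/66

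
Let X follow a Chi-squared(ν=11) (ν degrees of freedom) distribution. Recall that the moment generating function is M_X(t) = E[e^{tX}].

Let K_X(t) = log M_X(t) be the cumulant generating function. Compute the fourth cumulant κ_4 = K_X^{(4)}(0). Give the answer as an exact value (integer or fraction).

κ_4 = D^4[K](0) = 528

M_X(t) = (1 - 2*t)^(-11/2)
K_X(t) = log M_X(t) = -11*log(1 - 2*t)/2
D^4[K](t) = 528/(16*t^4 - 32*t^3 + 24*t^2 - 8*t + 1)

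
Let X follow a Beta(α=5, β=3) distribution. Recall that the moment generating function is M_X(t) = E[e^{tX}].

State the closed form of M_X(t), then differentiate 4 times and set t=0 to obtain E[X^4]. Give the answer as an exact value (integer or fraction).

M_X(t) = ₁F₁(5; 8; t)
dM/dt = 5*₁F₁(6; 9; t)/8
d^2M/dt^2 = 5*₁F₁(7; 10; t)/12
d^3M/dt^3 = 7*₁F₁(8; 11; t)/24
d^4M/dt^4 = 7*₁F₁(9; 12; t)/33

E[X^4] = d^4M/dt^4 |_{t=0} = 7/33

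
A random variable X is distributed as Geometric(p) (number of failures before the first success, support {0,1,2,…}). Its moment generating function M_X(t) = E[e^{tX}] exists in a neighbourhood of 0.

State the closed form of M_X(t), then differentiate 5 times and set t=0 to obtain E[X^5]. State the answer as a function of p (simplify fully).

M_X(t) = p/(-(1 - p)*e^(t) + 1)

E[X^5] = D^5[M](0) = -1 + 31/p - 180/p^2 + 390/p^3 - 360/p^4 + 120/p^5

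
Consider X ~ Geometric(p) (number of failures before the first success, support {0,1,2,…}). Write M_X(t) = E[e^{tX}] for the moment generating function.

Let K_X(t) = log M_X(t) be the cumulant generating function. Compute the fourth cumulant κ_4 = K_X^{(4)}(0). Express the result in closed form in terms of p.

M_X(t) = p/(-(1 - p)*e^(t) + 1)
K_X(t) = log M_X(t) = log(p) - log(-(1 - p)*e^(t) + 1)

κ_4 = K^(4)(0) = (-p^3 + 7*p^2 - 12*p + 6)/p^4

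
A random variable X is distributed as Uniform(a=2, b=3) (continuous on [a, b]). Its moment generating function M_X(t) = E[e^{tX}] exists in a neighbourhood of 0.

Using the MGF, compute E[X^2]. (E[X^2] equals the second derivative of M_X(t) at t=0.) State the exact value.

M_X(t) = (e^(3*t) - e^(2*t))/t
dM/dt = (3*t*e^(3*t) - 2*t*e^(2*t) - e^(3*t) + e^(2*t))/t^2
d^2M/dt^2 = (9*t^2*e^(3*t) - 4*t^2*e^(2*t) - 6*t*e^(3*t) + 4*t*e^(2*t) + 2*e^(3*t) - 2*e^(2*t))/t^3

E[X^2] = d^2M/dt^2 |_{t=0} = 19/3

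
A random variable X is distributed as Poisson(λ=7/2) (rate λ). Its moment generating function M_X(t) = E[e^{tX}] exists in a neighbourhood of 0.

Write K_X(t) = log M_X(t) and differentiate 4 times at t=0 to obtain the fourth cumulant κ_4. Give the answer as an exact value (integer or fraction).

M_X(t) = e^(7*e^(t)/2 - 7/2)
K_X(t) = log M_X(t) = 7*e^(t)/2 - 7/2
D^4[K](t) = 7*e^(t)/2

κ_4 = D^4[K](0) = 7/2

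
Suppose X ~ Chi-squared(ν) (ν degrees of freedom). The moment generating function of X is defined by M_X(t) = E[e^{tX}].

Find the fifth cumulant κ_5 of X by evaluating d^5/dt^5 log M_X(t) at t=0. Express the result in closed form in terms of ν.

κ_5 = D^5[K](0) = 384*ν

M_X(t) = (1 - 2*t)^(-ν/2)
K_X(t) = log M_X(t) = -ν*log(1 - 2*t)/2
D^5[K](t) = -384*ν/(32*t^5 - 80*t^4 + 80*t^3 - 40*t^2 + 10*t - 1)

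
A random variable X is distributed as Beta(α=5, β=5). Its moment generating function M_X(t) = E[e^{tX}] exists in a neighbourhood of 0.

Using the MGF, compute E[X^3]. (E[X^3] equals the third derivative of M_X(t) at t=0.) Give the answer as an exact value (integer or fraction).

M_X(t) = ₁F₁(5; 10; t)
M′(t) = ₁F₁(6; 11; t)/2
M′′(t) = 3*₁F₁(7; 12; t)/11
M′′′(t) = 7*₁F₁(8; 13; t)/44

E[X^3] = M′′′(0) = 7/44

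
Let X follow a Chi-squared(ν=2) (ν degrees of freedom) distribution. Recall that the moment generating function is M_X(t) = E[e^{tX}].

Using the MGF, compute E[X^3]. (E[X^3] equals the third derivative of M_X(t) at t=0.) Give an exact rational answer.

M_X(t) = 1/(1 - 2*t)
M^(3)(t) = 48/(16*t^4 - 32*t^3 + 24*t^2 - 8*t + 1)

E[X^3] = M^(3)(0) = 48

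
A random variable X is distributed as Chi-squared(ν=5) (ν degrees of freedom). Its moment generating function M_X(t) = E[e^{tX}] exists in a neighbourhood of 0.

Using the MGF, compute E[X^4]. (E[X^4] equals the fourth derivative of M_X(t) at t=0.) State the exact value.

M_X(t) = (1 - 2*t)^(-5/2)
dM/dt = -5/(8*t^3*√(1 - 2*t) - 12*t^2*√(1 - 2*t) + 6*t*√(1 - 2*t) - √(1 - 2*t))
d^2M/dt^2 = 35/(16*t^4*√(1 - 2*t) - 32*t^3*√(1 - 2*t) + 24*t^2*√(1 - 2*t) - 8*t*√(1 - 2*t) + √(1 - 2*t))
d^3M/dt^3 = -315/(32*t^5*√(1 - 2*t) - 80*t^4*√(1 - 2*t) + 80*t^3*√(1 - 2*t) - 40*t^2*√(1 - 2*t) + 10*t*√(1 - 2*t) - √(1 - 2*t))
d^4M/dt^4 = 3465/(64*t^6*√(1 - 2*t) - 192*t^5*√(1 - 2*t) + 240*t^4*√(1 - 2*t) - 160*t^3*√(1 - 2*t) + 60*t^2*√(1 - 2*t) - 12*t*√(1 - 2*t) + √(1 - 2*t))

E[X^4] = d^4M/dt^4 |_{t=0} = 3465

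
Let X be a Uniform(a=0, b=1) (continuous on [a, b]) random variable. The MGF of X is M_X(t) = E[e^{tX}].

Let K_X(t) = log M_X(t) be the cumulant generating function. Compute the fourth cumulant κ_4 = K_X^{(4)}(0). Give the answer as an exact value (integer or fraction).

κ_4 = d^4K/dt^4 |_{t=0} = -1/120

M_X(t) = (e^(t) - 1)/t
K_X(t) = log M_X(t) = -log(t) + log(e^(t) - 1)
dK/dt = (t*e^(t) - e^(t) + 1)/(t*e^(t) - t)
d^2K/dt^2 = (-t^2*e^(t) + e^(2*t) - 2*e^(t) + 1)/(t^2*e^(2*t) - 2*t^2*e^(t) + t^2)
d^3K/dt^3 = (t^3*e^(2*t) + t^3*e^(t) - 2*e^(3*t) + 6*e^(2*t) - 6*e^(t) + 2)/(t^3*e^(3*t) - 3*t^3*e^(2*t) + 3*t^3*e^(t) - t^3)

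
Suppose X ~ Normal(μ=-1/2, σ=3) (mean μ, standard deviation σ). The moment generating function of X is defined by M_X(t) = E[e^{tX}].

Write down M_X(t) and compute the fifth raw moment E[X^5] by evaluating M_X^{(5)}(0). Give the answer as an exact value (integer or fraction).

E[X^5] = D^5[M](0) = -19801/32

M_X(t) = e^(9*t^2/2 - t/2)
D^5[M](t) = (1889568*t^5*e^(9*t^2/2) - 524880*t^4*e^(9*t^2/2) + 2157840*t^3*e^(9*t^2/2) - 353160*t^2*e^(9*t^2/2) + 369450*t*e^(9*t^2/2) - 19801*e^(9*t^2/2))*e^(-t/2)/32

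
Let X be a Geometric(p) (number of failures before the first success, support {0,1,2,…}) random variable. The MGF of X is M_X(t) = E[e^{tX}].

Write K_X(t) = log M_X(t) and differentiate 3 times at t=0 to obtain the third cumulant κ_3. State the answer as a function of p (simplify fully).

κ_3 = K^(3)(0) = (p^2 - 3*p + 2)/p^3

M_X(t) = p/(-(1 - p)*e^(t) + 1)
K_X(t) = log M_X(t) = log(p) - log(-(1 - p)*e^(t) + 1)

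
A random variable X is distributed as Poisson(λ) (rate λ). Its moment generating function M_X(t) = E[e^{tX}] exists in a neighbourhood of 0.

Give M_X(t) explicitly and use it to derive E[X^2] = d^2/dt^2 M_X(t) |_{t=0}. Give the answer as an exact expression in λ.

E[X^2] = M^(2)(0) = λ*(λ + 1)

M_X(t) = e^(λ*(e^(t) - 1))
M^(2)(t) = (λ^2*e^(2*t)*e^(λ*e^(t)) + λ*e^(t)*e^(λ*e^(t)))*e^(-λ)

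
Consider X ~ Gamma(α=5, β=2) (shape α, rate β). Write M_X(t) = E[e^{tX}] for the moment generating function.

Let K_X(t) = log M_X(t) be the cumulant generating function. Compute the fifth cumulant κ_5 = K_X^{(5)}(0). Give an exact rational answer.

M_X(t) = 32/(2 - t)^5
K_X(t) = log M_X(t) = -5*log(2 - t) + 5*log(2)
D^5[K](t) = -120/(t^5 - 10*t^4 + 40*t^3 - 80*t^2 + 80*t - 32)

κ_5 = D^5[K](0) = 15/4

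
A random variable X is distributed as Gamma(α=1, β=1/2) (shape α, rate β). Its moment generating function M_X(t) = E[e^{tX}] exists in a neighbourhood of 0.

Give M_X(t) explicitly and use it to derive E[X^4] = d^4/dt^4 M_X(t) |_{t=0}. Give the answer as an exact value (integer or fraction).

M_X(t) = 1/(2*(1/2 - t))
M^(4)(t) = -384/(32*t^5 - 80*t^4 + 80*t^3 - 40*t^2 + 10*t - 1)

E[X^4] = M^(4)(0) = 384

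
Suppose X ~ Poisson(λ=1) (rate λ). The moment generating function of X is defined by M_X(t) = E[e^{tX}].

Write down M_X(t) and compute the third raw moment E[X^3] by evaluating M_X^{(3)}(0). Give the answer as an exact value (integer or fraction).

E[X^3] = D^3[M](0) = 5

M_X(t) = e^(e^(t) - 1)
D^3[M](t) = (e^(3*t)*e^(e^(t)) + 3*e^(2*t)*e^(e^(t)) + e^(t)*e^(e^(t)))*e^(-1)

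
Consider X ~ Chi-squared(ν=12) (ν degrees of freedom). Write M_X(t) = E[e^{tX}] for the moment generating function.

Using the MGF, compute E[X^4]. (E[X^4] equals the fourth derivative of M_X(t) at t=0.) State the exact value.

E[X^4] = M′′′′(0) = 48384

M_X(t) = (1 - 2*t)^(-6)
M′(t) = -12/(128*t^7 - 448*t^6 + 672*t^5 - 560*t^4 + 280*t^3 - 84*t^2 + 14*t - 1)
M′′(t) = 168/(256*t^8 - 1024*t^7 + 1792*t^6 - 1792*t^5 + 1120*t^4 - 448*t^3 + 112*t^2 - 16*t + 1)
M′′′(t) = -2688/(512*t^9 - 2304*t^8 + 4608*t^7 - 5376*t^6 + 4032*t^5 - 2016*t^4 + 672*t^3 - 144*t^2 + 18*t - 1)
M′′′′(t) = 48384/(1024*t^10 - 5120*t^9 + 11520*t^8 - 15360*t^7 + 13440*t^6 - 8064*t^5 + 3360*t^4 - 960*t^3 + 180*t^2 - 20*t + 1)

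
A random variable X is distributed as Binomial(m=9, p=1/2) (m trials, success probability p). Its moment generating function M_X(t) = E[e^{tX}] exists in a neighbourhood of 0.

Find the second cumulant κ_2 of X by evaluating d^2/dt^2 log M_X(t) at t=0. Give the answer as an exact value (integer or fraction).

κ_2 = K′′(0) = 9/4

M_X(t) = (e^(t)/2 + 1/2)^9
K_X(t) = log M_X(t) = 9*log(e^(t)/2 + 1/2)
K′(t) = 9*e^(t)/(e^(t) + 1)
K′′(t) = 9*e^(t)/(e^(2*t) + 2*e^(t) + 1)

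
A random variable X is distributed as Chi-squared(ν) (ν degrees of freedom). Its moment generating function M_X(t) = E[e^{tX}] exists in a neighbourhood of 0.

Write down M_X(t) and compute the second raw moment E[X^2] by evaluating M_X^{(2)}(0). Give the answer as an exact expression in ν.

M_X(t) = (1 - 2*t)^(-ν/2)
D^2[M](t) = (ν^2 + 2*ν)/(4*t^2*(1 - 2*t)^(ν/2) - 4*t*(1 - 2*t)^(ν/2) + (1 - 2*t)^(ν/2))

E[X^2] = D^2[M](0) = ν*(ν + 2)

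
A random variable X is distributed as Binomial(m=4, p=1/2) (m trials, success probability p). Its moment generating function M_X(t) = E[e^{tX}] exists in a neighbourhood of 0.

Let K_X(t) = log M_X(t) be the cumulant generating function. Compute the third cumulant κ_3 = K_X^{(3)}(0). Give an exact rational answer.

M_X(t) = (e^(t)/2 + 1/2)^4
K_X(t) = log M_X(t) = 4*log(e^(t)/2 + 1/2)
K^(3)(t) = (-4*e^(2*t) + 4*e^(t))/(e^(3*t) + 3*e^(2*t) + 3*e^(t) + 1)

κ_3 = K^(3)(0) = 0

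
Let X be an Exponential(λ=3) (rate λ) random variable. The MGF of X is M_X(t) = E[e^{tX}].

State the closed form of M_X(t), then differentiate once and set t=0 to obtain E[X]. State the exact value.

E[X] = M′(0) = 1/3

M_X(t) = 3/(3 - t)
M′(t) = 3/(t^2 - 6*t + 9)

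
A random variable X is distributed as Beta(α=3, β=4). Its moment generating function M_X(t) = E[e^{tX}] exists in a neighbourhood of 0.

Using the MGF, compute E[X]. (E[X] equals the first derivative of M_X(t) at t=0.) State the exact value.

M_X(t) = ₁F₁(3; 7; t)
M′(t) = 3*₁F₁(4; 8; t)/7

E[X] = M′(0) = 3/7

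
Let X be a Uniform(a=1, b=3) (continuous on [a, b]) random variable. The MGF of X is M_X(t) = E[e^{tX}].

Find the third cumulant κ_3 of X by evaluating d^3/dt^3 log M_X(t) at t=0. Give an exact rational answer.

κ_3 = K^(3)(0) = 0

M_X(t) = (e^(3*t) - e^(t))/(2*t)
K_X(t) = log M_X(t) = -log(t) + log(e^(3*t) - e^(t)) - log(2)
K^(3)(t) = (8*t^3*e^(4*t) + 8*t^3*e^(2*t) - 2*e^(6*t) + 6*e^(4*t) - 6*e^(2*t) + 2)/(t^3*e^(6*t) - 3*t^3*e^(4*t) + 3*t^3*e^(2*t) - t^3)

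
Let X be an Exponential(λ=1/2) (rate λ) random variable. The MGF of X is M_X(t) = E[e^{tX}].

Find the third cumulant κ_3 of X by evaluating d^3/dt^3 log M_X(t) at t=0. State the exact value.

M_X(t) = 1/(2*(1/2 - t))
K_X(t) = log M_X(t) = -log(1/2 - t) - log(2)
dK/dt = -2/(2*t - 1)
d^2K/dt^2 = 4/(4*t^2 - 4*t + 1)
d^3K/dt^3 = -16/(8*t^3 - 12*t^2 + 6*t - 1)

κ_3 = d^3K/dt^3 |_{t=0} = 16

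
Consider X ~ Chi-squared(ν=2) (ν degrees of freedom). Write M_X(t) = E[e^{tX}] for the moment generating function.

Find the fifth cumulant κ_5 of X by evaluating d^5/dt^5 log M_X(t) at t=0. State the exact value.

M_X(t) = 1/(1 - 2*t)
K_X(t) = log M_X(t) = -log(1 - 2*t)
dK/dt = -2/(2*t - 1)
d^2K/dt^2 = 4/(4*t^2 - 4*t + 1)
d^3K/dt^3 = -16/(8*t^3 - 12*t^2 + 6*t - 1)
d^4K/dt^4 = 96/(16*t^4 - 32*t^3 + 24*t^2 - 8*t + 1)
d^5K/dt^5 = -768/(32*t^5 - 80*t^4 + 80*t^3 - 40*t^2 + 10*t - 1)

κ_5 = d^5K/dt^5 |_{t=0} = 768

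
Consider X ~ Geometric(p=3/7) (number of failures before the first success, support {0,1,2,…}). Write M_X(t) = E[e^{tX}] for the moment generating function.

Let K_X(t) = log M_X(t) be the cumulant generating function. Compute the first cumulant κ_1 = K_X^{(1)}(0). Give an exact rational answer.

M_X(t) = 3/(7*(1 - 4*e^(t)/7))
K_X(t) = log M_X(t) = -log(1 - 4*e^(t)/7) - log(7) + log(3)
dK/dt = -4*e^(t)/(4*e^(t) - 7)

κ_1 = dK/dt |_{t=0} = 4/3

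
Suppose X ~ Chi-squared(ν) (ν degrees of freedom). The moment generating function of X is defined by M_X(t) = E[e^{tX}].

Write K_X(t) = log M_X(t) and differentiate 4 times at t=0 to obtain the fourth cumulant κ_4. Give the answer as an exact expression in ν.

κ_4 = K^(4)(0) = 48*ν

M_X(t) = (1 - 2*t)^(-ν/2)
K_X(t) = log M_X(t) = -ν*log(1 - 2*t)/2
K^(4)(t) = 48*ν/(16*t^4 - 32*t^3 + 24*t^2 - 8*t + 1)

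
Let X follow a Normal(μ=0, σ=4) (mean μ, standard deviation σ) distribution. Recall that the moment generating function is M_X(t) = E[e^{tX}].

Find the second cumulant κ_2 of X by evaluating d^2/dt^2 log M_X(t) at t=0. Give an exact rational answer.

M_X(t) = e^(8*t^2)
K_X(t) = log M_X(t) = 8*t^2
dK/dt = 16*t
d^2K/dt^2 = 16

κ_2 = d^2K/dt^2 |_{t=0} = 16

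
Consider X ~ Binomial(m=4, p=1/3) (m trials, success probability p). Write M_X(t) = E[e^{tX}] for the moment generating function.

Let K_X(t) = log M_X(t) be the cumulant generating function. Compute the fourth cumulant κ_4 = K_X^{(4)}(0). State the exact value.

κ_4 = K^(4)(0) = -8/27

M_X(t) = (e^(t)/3 + 2/3)^4
K_X(t) = log M_X(t) = 4*log(e^(t)/3 + 2/3)
K^(4)(t) = (8*e^(3*t) - 64*e^(2*t) + 32*e^(t))/(e^(4*t) + 8*e^(3*t) + 24*e^(2*t) + 32*e^(t) + 16)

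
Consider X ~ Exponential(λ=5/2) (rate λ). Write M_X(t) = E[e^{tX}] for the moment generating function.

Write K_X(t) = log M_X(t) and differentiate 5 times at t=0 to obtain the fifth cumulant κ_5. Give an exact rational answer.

κ_5 = d^5K/dt^5 |_{t=0} = 768/3125

M_X(t) = 5/(2*(5/2 - t))
K_X(t) = log M_X(t) = -log(5/2 - t) - log(2) + log(5)
dK/dt = -2/(2*t - 5)
d^2K/dt^2 = 4/(4*t^2 - 20*t + 25)
d^3K/dt^3 = -16/(8*t^3 - 60*t^2 + 150*t - 125)
d^4K/dt^4 = 96/(16*t^4 - 160*t^3 + 600*t^2 - 1000*t + 625)
d^5K/dt^5 = -768/(32*t^5 - 400*t^4 + 2000*t^3 - 5000*t^2 + 6250*t - 3125)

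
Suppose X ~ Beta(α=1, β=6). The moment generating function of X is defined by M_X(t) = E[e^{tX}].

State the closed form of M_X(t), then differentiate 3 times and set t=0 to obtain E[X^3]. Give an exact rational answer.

M_X(t) = ₁F₁(1; 7; t)
dM/dt = ₁F₁(2; 8; t)/7
d^2M/dt^2 = ₁F₁(3; 9; t)/28
d^3M/dt^3 = ₁F₁(4; 10; t)/84

E[X^3] = d^3M/dt^3 |_{t=0} = 1/84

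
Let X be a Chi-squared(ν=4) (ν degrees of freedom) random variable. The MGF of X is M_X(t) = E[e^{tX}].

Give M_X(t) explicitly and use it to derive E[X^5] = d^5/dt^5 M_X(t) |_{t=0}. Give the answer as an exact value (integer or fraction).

E[X^5] = d^5M/dt^5 |_{t=0} = 23040

M_X(t) = (1 - 2*t)^(-2)
dM/dt = -4/(8*t^3 - 12*t^2 + 6*t - 1)
d^2M/dt^2 = 24/(16*t^4 - 32*t^3 + 24*t^2 - 8*t + 1)
d^3M/dt^3 = -192/(32*t^5 - 80*t^4 + 80*t^3 - 40*t^2 + 10*t - 1)
d^4M/dt^4 = 1920/(64*t^6 - 192*t^5 + 240*t^4 - 160*t^3 + 60*t^2 - 12*t + 1)
d^5M/dt^5 = -23040/(128*t^7 - 448*t^6 + 672*t^5 - 560*t^4 + 280*t^3 - 84*t^2 + 14*t - 1)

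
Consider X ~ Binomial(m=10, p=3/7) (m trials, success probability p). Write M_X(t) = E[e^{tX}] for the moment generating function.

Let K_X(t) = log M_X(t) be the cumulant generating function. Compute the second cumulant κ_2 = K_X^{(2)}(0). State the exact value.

M_X(t) = (3*e^(t)/7 + 4/7)^10
K_X(t) = log M_X(t) = 10*log(3*e^(t)/7 + 4/7)
dK/dt = 30*e^(t)/(3*e^(t) + 4)
d^2K/dt^2 = 120*e^(t)/(9*e^(2*t) + 24*e^(t) + 16)

κ_2 = d^2K/dt^2 |_{t=0} = 120/49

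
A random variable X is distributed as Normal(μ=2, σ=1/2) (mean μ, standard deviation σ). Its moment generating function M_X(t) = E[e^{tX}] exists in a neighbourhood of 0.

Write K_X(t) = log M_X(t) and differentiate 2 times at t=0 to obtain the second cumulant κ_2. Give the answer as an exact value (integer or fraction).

κ_2 = K^(2)(0) = 1/4

M_X(t) = e^(t^2/8 + 2*t)
K_X(t) = log M_X(t) = t^2/8 + 2*t
K^(2)(t) = 1/4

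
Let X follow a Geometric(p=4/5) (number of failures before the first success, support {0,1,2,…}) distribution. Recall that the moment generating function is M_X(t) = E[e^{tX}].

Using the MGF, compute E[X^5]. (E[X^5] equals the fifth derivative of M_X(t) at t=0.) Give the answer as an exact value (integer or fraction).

E[X^5] = d^5M/dt^5 |_{t=0} = 707/128

M_X(t) = 4/(5*(1 - e^(t)/5))
dM/dt = 4*e^(t)/(e^(2*t) - 10*e^(t) + 25)
d^2M/dt^2 = (-4*e^(2*t) - 20*e^(t))/(e^(3*t) - 15*e^(2*t) + 75*e^(t) - 125)
d^3M/dt^3 = (4*e^(3*t) + 80*e^(2*t) + 100*e^(t))/(e^(4*t) - 20*e^(3*t) + 150*e^(2*t) - 500*e^(t) + 625)
d^4M/dt^4 = (-4*e^(4*t) - 220*e^(3*t) - 1100*e^(2*t) - 500*e^(t))/(e^(5*t) - 25*e^(4*t) + 250*e^(3*t) - 1250*e^(2*t) + 3125*e^(t) - 3125)
d^5M/dt^5 = (4*e^(5*t) + 520*e^(4*t) + 6600*e^(3*t) + 13000*e^(2*t) + 2500*e^(t))/(e^(6*t) - 30*e^(5*t) + 375*e^(4*t) - 2500*e^(3*t) + 9375*e^(2*t) - 18750*e^(t) + 15625)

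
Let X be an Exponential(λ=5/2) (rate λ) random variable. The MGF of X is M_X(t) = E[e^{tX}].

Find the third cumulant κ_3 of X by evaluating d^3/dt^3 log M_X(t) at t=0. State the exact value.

M_X(t) = 5/(2*(5/2 - t))
K_X(t) = log M_X(t) = -log(5/2 - t) - log(2) + log(5)
K^(3)(t) = -16/(8*t^3 - 60*t^2 + 150*t - 125)

κ_3 = K^(3)(0) = 16/125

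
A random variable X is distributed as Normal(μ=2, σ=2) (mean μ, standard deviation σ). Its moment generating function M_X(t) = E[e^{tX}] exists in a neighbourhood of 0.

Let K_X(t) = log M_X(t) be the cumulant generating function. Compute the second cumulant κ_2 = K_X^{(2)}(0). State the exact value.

κ_2 = K′′(0) = 4

M_X(t) = e^(2*t^2 + 2*t)
K_X(t) = log M_X(t) = 2*t^2 + 2*t
K′(t) = 4*t + 2
K′′(t) = 4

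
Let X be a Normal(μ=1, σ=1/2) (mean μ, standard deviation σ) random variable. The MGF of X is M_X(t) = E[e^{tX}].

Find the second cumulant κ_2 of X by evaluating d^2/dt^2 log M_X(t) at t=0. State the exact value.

M_X(t) = e^(t^2/8 + t)
K_X(t) = log M_X(t) = t^2/8 + t
K′(t) = t/4 + 1
K′′(t) = 1/4

κ_2 = K′′(0) = 1/4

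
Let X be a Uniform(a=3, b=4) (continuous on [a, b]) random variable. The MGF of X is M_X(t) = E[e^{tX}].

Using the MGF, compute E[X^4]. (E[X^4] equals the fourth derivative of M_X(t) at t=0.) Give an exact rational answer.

M_X(t) = (e^(4*t) - e^(3*t))/t
M′(t) = (4*t*e^(4*t) - 3*t*e^(3*t) - e^(4*t) + e^(3*t))/t^2
M′′(t) = (16*t^2*e^(4*t) - 9*t^2*e^(3*t) - 8*t*e^(4*t) + 6*t*e^(3*t) + 2*e^(4*t) - 2*e^(3*t))/t^3
M′′′(t) = (64*t^3*e^(4*t) - 27*t^3*e^(3*t) - 48*t^2*e^(4*t) + 27*t^2*e^(3*t) + 24*t*e^(4*t) - 18*t*e^(3*t) - 6*e^(4*t) + 6*e^(3*t))/t^4

E[X^4] = M′′′′(0) = 781/5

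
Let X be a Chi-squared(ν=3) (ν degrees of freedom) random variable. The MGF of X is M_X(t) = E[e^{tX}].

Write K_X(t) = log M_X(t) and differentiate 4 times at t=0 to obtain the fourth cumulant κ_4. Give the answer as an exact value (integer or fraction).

κ_4 = D^4[K](0) = 144

M_X(t) = (1 - 2*t)^(-3/2)
K_X(t) = log M_X(t) = -3*log(1 - 2*t)/2
D^4[K](t) = 144/(16*t^4 - 32*t^3 + 24*t^2 - 8*t + 1)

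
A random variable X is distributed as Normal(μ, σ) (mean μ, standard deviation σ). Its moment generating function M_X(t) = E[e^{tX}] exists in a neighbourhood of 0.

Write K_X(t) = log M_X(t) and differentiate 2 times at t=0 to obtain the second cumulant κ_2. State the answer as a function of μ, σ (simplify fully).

M_X(t) = e^(μ*t + σ^2*t^2/2)
K_X(t) = log M_X(t) = μ*t + σ^2*t^2/2
K′(t) = μ + σ^2*t
K′′(t) = σ^2

κ_2 = K′′(0) = σ^2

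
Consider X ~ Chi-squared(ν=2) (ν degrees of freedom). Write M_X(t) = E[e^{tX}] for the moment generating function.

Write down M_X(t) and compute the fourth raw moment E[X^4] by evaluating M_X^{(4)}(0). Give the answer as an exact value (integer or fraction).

E[X^4] = d^4M/dt^4 |_{t=0} = 384

M_X(t) = 1/(1 - 2*t)
dM/dt = 2/(4*t^2 - 4*t + 1)
d^2M/dt^2 = -8/(8*t^3 - 12*t^2 + 6*t - 1)
d^3M/dt^3 = 48/(16*t^4 - 32*t^3 + 24*t^2 - 8*t + 1)
d^4M/dt^4 = -384/(32*t^5 - 80*t^4 + 80*t^3 - 40*t^2 + 10*t - 1)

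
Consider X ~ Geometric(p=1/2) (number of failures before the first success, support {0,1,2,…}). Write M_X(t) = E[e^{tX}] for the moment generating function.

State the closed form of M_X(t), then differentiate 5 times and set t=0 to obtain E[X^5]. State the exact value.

M_X(t) = 1/(2*(1 - e^(t)/2))
M^(5)(t) = (e^(5*t) + 52*e^(4*t) + 264*e^(3*t) + 208*e^(2*t) + 16*e^(t))/(e^(6*t) - 12*e^(5*t) + 60*e^(4*t) - 160*e^(3*t) + 240*e^(2*t) - 192*e^(t) + 64)

E[X^5] = M^(5)(0) = 541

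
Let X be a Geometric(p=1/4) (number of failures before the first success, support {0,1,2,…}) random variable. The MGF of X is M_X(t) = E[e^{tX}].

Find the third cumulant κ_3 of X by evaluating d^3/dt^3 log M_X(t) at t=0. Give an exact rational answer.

κ_3 = K^(3)(0) = 84

M_X(t) = 1/(4*(1 - 3*e^(t)/4))
K_X(t) = log M_X(t) = -log(1 - 3*e^(t)/4) - 2*log(2)
K^(3)(t) = (-36*e^(2*t) - 48*e^(t))/(27*e^(3*t) - 108*e^(2*t) + 144*e^(t) - 64)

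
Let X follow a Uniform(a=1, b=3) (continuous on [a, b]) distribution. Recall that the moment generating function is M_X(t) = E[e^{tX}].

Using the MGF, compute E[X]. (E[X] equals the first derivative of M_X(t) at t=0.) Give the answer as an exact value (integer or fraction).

E[X] = M^(1)(0) = 2

M_X(t) = (e^(3*t) - e^(t))/(2*t)
M^(1)(t) = (3*t*e^(3*t) - t*e^(t) - e^(3*t) + e^(t))/(2*t^2)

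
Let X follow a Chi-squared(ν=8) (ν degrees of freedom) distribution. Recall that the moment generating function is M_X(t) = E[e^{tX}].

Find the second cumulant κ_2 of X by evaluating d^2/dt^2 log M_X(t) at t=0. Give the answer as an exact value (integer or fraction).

M_X(t) = (1 - 2*t)^(-4)
K_X(t) = log M_X(t) = -4*log(1 - 2*t)
K^(2)(t) = 16/(4*t^2 - 4*t + 1)

κ_2 = K^(2)(0) = 16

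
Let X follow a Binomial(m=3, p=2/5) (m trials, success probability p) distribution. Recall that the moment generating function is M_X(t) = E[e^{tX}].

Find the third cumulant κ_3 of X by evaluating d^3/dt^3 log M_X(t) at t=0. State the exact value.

M_X(t) = (2*e^(t)/5 + 3/5)^3
K_X(t) = log M_X(t) = 3*log(2*e^(t)/5 + 3/5)
K^(3)(t) = (-36*e^(2*t) + 54*e^(t))/(8*e^(3*t) + 36*e^(2*t) + 54*e^(t) + 27)

κ_3 = K^(3)(0) = 18/125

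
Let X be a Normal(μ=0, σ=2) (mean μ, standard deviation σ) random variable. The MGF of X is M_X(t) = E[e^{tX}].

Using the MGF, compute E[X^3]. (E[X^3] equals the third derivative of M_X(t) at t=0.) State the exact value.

E[X^3] = M′′′(0) = 0

M_X(t) = e^(2*t^2)
M′(t) = 4*t*e^(2*t^2)
M′′(t) = 16*t^2*e^(2*t^2) + 4*e^(2*t^2)
M′′′(t) = 64*t^3*e^(2*t^2) + 48*t*e^(2*t^2)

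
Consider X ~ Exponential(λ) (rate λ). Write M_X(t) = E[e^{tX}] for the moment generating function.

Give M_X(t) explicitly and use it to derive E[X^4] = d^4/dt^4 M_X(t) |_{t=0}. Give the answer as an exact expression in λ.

E[X^4] = M^(4)(0) = 24/λ^4

M_X(t) = λ/(λ - t)
M^(4)(t) = -24*λ/(-λ^5 + 5*λ^4*t - 10*λ^3*t^2 + 10*λ^2*t^3 - 5*λ*t^4 + t^5)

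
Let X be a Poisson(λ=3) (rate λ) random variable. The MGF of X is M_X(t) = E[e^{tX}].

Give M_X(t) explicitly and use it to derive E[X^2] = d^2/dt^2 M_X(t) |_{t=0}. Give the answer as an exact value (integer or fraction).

M_X(t) = e^(3*e^(t) - 3)
M′(t) = 3*e^(-3)*e^(t)*e^(3*e^(t))
M′′(t) = (9*e^(2*t)*e^(3*e^(t)) + 3*e^(t)*e^(3*e^(t)))*e^(-3)

E[X^2] = M′′(0) = 12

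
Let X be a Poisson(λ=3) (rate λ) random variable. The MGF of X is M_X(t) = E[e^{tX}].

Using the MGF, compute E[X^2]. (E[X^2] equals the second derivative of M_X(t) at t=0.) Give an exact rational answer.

M_X(t) = e^(3*e^(t) - 3)
dM/dt = 3*e^(-3)*e^(t)*e^(3*e^(t))
d^2M/dt^2 = (9*e^(2*t)*e^(3*e^(t)) + 3*e^(t)*e^(3*e^(t)))*e^(-3)

E[X^2] = d^2M/dt^2 |_{t=0} = 12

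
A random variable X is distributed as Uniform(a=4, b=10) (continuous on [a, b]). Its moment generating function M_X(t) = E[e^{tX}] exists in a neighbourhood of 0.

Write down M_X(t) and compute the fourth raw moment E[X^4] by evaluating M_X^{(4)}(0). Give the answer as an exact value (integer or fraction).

E[X^4] = M′′′′(0) = 16496/5

M_X(t) = (e^(10*t) - e^(4*t))/(6*t)
M′(t) = (10*t*e^(10*t) - 4*t*e^(4*t) - e^(10*t) + e^(4*t))/(6*t^2)
M′′(t) = (50*t^2*e^(10*t) - 8*t^2*e^(4*t) - 10*t*e^(10*t) + 4*t*e^(4*t) + e^(10*t) - e^(4*t))/(3*t^3)
M′′′(t) = (500*t^3*e^(10*t) - 32*t^3*e^(4*t) - 150*t^2*e^(10*t) + 24*t^2*e^(4*t) + 30*t*e^(10*t) - 12*t*e^(4*t) - 3*e^(10*t) + 3*e^(4*t))/(3*t^4)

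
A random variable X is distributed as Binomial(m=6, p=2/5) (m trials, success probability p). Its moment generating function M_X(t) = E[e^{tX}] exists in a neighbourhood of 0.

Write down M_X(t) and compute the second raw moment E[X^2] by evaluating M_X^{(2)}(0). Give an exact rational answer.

M_X(t) = (2*e^(t)/5 + 3/5)^6
M^(2)(t) = 2304*e^(6*t)/15625 + 576*e^(5*t)/625 + 6912*e^(4*t)/3125 + 7776*e^(3*t)/3125 + 3888*e^(2*t)/3125 + 2916*e^(t)/15625

E[X^2] = M^(2)(0) = 36/5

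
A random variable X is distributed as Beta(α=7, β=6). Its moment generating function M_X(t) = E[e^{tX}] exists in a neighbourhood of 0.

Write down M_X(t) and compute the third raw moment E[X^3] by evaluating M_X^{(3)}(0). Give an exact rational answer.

E[X^3] = M^(3)(0) = 12/65

M_X(t) = ₁F₁(7; 13; t)
M^(3)(t) = 12*₁F₁(10; 16; t)/65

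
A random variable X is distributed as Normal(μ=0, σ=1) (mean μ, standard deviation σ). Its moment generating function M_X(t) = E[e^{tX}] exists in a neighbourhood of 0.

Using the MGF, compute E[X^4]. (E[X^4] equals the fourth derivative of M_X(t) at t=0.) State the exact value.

E[X^4] = M^(4)(0) = 3

M_X(t) = e^(t^2/2)
M^(4)(t) = t^4*e^(t^2/2) + 6*t^2*e^(t^2/2) + 3*e^(t^2/2)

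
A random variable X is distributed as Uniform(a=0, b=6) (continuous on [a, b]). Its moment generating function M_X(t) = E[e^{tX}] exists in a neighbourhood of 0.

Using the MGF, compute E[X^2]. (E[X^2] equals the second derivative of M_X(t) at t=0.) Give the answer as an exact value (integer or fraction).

E[X^2] = M′′(0) = 12

M_X(t) = (e^(6*t) - 1)/(6*t)
M′(t) = (6*t*e^(6*t) - e^(6*t) + 1)/(6*t^2)
M′′(t) = (18*t^2*e^(6*t) - 6*t*e^(6*t) + e^(6*t) - 1)/(3*t^3)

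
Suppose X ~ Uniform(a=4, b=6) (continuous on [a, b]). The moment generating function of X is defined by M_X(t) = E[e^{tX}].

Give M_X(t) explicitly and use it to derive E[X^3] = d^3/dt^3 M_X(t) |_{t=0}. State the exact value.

M_X(t) = (e^(6*t) - e^(4*t))/(2*t)
dM/dt = (6*t*e^(6*t) - 4*t*e^(4*t) - e^(6*t) + e^(4*t))/(2*t^2)
d^2M/dt^2 = (18*t^2*e^(6*t) - 8*t^2*e^(4*t) - 6*t*e^(6*t) + 4*t*e^(4*t) + e^(6*t) - e^(4*t))/t^3
d^3M/dt^3 = (108*t^3*e^(6*t) - 32*t^3*e^(4*t) - 54*t^2*e^(6*t) + 24*t^2*e^(4*t) + 18*t*e^(6*t) - 12*t*e^(4*t) - 3*e^(6*t) + 3*e^(4*t))/t^4

E[X^3] = d^3M/dt^3 |_{t=0} = 130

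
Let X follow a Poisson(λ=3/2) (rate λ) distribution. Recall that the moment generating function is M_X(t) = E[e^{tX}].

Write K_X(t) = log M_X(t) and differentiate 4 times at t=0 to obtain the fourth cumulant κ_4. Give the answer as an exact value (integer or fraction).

M_X(t) = e^(3*e^(t)/2 - 3/2)
K_X(t) = log M_X(t) = 3*e^(t)/2 - 3/2
D^4[K](t) = 3*e^(t)/2

κ_4 = D^4[K](0) = 3/2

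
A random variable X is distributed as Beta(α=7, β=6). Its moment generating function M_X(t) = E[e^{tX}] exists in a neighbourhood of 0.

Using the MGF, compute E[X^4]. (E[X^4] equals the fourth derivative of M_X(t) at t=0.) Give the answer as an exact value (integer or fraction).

E[X^4] = D^4[M](0) = 3/26

M_X(t) = ₁F₁(7; 13; t)
D^4[M](t) = 3*₁F₁(11; 17; t)/26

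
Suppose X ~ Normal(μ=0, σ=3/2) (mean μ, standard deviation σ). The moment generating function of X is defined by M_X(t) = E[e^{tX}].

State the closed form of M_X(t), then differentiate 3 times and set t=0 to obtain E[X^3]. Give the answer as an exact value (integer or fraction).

M_X(t) = e^(9*t^2/8)
D^3[M](t) = 729*t^3*e^(9*t^2/8)/64 + 243*t*e^(9*t^2/8)/16

E[X^3] = D^3[M](0) = 0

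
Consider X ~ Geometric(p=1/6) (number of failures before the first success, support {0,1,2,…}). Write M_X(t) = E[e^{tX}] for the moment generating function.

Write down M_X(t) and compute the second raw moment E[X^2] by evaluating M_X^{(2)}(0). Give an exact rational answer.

M_X(t) = 1/(6*(1 - 5*e^(t)/6))
dM/dt = 5*e^(t)/(25*e^(2*t) - 60*e^(t) + 36)
d^2M/dt^2 = (-25*e^(2*t) - 30*e^(t))/(125*e^(3*t) - 450*e^(2*t) + 540*e^(t) - 216)

E[X^2] = d^2M/dt^2 |_{t=0} = 55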